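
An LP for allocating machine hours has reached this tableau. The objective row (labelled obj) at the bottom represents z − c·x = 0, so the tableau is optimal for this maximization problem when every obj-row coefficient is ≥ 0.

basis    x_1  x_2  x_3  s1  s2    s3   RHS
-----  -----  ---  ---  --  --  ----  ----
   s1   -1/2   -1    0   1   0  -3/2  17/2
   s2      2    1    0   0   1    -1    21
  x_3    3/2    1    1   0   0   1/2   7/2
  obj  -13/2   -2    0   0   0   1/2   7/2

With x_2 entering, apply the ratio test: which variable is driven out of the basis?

x_3

Column x_2 entries and ratios — s1: -1 ≤ 0, skip; s2: 21/1 = 21; x_3: (7/2)/1 = 7/2.
Smallest ratio is 7/2 in the row of x_3, so x_3 leaves.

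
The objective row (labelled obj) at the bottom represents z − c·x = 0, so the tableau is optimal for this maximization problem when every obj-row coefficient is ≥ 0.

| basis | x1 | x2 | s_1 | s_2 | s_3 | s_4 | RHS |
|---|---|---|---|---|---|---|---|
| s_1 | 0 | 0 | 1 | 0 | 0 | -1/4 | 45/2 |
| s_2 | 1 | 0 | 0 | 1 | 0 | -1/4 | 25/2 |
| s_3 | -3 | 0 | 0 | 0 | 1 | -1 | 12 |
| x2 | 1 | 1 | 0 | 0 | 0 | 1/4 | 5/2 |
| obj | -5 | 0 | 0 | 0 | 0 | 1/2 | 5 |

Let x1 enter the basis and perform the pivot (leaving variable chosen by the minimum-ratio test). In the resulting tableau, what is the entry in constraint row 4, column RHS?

5/2

Ratio test on column x1 — row 1: entry 0 ≤ 0; row 2: (25/2)/1 = 25/2; row 3: entry -3 ≤ 0; row 4: (5/2)/1 = 5/2. Minimum is 5/2 at row 4 (x2 leaves); pivot element 1.
Divide row 4 by 1; eliminate column x1 from the other rows.
In the new row 4, the RHS entry is the old entry divided by the pivot: (5/2)/1 = 5/2.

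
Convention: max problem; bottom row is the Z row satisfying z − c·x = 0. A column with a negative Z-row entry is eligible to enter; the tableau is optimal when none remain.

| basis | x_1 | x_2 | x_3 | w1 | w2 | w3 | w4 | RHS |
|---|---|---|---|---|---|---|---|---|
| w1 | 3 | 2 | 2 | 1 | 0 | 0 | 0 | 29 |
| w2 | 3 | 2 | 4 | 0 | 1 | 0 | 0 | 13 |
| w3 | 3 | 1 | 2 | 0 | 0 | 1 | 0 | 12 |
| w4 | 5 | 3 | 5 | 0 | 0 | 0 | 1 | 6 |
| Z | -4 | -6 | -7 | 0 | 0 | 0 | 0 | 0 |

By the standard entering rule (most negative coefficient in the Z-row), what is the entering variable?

Negative Z-row entries: x_1: -4, x_2: -6, x_3: -7.
The most negative is -7 in column x_3, so x_3 enters.

x_3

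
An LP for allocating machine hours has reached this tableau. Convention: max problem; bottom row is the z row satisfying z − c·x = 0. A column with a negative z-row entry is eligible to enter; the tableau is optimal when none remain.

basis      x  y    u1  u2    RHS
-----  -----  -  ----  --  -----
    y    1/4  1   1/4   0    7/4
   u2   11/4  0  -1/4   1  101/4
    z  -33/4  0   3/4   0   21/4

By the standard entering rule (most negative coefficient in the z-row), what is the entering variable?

x

Negative z-row entries: x: -33/4.
The most negative is -33/4 in column x, so x enters.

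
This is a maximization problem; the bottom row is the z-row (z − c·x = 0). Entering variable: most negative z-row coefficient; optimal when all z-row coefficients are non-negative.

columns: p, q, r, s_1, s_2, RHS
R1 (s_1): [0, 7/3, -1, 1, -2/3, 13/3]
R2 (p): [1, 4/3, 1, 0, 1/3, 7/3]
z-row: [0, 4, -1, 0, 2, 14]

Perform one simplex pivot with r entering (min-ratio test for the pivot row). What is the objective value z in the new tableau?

49/3

Ratio test on column r — row 1: entry -1 ≤ 0; row 2: (7/3)/1 = 7/3. Minimum is 7/3 at row 2 (p leaves); pivot element 1.
Pivot on row 2; the z-row RHS becomes 14 − (-1)·(7/3) = 49/3.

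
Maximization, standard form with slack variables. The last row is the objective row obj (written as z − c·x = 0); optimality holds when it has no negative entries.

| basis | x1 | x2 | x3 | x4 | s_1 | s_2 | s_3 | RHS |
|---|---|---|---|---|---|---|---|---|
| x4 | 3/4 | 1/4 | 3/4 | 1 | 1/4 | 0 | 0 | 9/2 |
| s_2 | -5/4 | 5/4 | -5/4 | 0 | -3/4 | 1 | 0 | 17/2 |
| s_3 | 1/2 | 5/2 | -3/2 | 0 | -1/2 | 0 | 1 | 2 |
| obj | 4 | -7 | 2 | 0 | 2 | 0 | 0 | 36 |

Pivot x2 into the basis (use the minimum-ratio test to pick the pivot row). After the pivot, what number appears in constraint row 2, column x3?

Ratio test on column x2 — row 1: (9/2)/(1/4) = 18; row 2: (17/2)/(5/4) = 34/5; row 3: 2/(5/2) = 4/5. Minimum is 4/5 at row 3 (s_3 leaves); pivot element 5/2.
Divide row 3 by 5/2; eliminate column x2 from the other rows.
Row 2 update in column x3: -5/4 − (5/4)·(-3/5) = -1/2.

-1/2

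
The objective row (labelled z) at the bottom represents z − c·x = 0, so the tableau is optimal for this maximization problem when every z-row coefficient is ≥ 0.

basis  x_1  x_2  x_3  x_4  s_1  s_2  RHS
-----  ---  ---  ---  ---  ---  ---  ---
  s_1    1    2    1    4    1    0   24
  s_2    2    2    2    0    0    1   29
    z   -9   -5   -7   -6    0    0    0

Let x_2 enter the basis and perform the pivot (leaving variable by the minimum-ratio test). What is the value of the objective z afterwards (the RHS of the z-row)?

60

Ratio test on column x_2 — row 1: 24/2 = 12; row 2: 29/2 = 29/2. Minimum is 12 at row 1 (s_1 leaves); pivot element 2.
Pivot on row 1; the z-row RHS becomes 0 − (-5)·12 = 60.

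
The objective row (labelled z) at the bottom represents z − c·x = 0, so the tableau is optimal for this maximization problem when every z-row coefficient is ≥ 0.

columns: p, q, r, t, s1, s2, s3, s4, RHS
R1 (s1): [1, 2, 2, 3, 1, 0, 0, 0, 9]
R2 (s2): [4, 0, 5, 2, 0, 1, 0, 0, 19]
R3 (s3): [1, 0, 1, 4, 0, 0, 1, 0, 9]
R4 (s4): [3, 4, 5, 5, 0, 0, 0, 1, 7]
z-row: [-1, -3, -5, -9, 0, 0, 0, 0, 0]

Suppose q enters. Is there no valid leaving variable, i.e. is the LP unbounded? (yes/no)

Column q has positive entries in row(s) 1, 4, so the ratio test bounds it — not unbounded.

no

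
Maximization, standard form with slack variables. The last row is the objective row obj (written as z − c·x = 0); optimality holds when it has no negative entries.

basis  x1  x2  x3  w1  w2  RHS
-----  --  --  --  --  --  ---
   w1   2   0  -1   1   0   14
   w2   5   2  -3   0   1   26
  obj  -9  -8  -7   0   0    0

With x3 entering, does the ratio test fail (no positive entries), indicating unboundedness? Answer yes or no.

yes

Every constraint-row entry in column x3 is ≤ 0, so increasing x3 is unbounded.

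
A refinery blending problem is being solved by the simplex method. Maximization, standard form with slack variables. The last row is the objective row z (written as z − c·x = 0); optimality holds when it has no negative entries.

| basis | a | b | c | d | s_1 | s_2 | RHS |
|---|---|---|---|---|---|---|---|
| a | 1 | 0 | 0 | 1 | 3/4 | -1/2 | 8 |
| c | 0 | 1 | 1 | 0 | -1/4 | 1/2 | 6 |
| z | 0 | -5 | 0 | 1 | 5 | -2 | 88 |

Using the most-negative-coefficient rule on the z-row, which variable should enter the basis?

b

Negative z-row entries: b: -5, s_2: -2.
The most negative is -5 in column b, so b enters.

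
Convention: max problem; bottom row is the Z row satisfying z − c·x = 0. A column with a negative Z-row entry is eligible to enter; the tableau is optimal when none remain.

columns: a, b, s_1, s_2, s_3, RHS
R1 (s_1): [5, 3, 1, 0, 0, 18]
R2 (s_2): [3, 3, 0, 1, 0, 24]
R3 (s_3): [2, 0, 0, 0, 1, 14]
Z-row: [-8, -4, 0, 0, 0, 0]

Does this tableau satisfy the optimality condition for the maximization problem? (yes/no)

The Z-row has a negative entry -8 in column a, so it is not optimal.

no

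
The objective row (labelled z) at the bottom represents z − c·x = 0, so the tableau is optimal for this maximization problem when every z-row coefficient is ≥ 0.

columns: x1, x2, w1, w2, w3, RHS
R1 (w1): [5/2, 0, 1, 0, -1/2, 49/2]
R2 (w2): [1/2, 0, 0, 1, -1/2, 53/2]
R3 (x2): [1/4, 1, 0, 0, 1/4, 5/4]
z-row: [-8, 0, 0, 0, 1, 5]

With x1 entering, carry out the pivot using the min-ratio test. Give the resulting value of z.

45

Ratio test on column x1 — row 1: (49/2)/(5/2) = 49/5; row 2: (53/2)/(1/2) = 53; row 3: (5/4)/(1/4) = 5. Minimum is 5 at row 3 (x2 leaves); pivot element 1/4.
Pivot on row 3; the z-row RHS becomes 5 − (-8)·5 = 45.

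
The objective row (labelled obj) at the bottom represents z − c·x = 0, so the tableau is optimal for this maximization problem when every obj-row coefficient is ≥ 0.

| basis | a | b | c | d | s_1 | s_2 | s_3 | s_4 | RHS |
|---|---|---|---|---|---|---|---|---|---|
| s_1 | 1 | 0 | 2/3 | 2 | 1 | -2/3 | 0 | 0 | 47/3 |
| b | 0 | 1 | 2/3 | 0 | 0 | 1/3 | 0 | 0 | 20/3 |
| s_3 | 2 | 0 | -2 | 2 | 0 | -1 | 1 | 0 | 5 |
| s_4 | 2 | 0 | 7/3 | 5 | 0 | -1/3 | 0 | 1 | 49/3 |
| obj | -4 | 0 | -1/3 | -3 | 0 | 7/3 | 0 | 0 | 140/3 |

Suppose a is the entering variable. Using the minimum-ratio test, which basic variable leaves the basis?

s_3

Column a entries and ratios — s_1: (47/3)/1 = 47/3; b: 0 ≤ 0, skip; s_3: 5/2 = 5/2; s_4: (49/3)/2 = 49/6.
Smallest ratio is 5/2 in the row of s_3, so s_3 leaves.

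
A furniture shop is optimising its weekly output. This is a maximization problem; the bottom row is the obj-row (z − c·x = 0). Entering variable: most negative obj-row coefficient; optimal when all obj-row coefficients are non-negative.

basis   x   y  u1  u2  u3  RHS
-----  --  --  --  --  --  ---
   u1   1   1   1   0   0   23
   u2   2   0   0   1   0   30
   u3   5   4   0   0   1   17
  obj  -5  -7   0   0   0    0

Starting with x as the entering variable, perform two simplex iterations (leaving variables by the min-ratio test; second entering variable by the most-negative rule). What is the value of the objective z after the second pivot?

119/4

Ratio test on column x — row 1: 23/1 = 23; row 2: 30/2 = 15; row 3: 17/5 = 17/5. Minimum is 17/5 at row 3 (u3 leaves); pivot element 5.
Pivot on row 3; the obj-row RHS becomes 0 − (-5)·(17/5) = 17.
Next entering variable (most negative obj-row entry -3): y.
Ratio test on column y — row 1: (98/5)/(1/5) = 98; row 2: entry -8/5 ≤ 0; row 3: (17/5)/(4/5) = 17/4. Minimum is 17/4 at row 3 (x leaves); pivot element 4/5.
After the second pivot the obj-row RHS is 17 − (-3)·(17/4) = 119/4.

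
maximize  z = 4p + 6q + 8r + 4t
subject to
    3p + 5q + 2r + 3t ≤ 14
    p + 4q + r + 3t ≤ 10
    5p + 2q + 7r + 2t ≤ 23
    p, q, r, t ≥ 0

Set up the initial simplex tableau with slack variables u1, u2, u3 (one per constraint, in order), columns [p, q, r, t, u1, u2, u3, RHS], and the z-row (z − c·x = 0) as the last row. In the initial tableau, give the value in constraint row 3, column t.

2

Constraint 3 has coefficient 2 on t.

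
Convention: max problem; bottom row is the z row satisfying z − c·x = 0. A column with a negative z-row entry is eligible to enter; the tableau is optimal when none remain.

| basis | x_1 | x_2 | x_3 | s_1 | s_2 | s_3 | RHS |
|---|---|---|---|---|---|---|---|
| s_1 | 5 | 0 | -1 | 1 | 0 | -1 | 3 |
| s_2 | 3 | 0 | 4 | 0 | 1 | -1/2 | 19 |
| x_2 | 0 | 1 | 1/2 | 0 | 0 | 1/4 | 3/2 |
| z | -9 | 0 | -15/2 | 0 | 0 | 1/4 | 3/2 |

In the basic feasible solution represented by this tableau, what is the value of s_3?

0

s_3 is not in the basis, so in the current basic feasible solution s_3 = 0.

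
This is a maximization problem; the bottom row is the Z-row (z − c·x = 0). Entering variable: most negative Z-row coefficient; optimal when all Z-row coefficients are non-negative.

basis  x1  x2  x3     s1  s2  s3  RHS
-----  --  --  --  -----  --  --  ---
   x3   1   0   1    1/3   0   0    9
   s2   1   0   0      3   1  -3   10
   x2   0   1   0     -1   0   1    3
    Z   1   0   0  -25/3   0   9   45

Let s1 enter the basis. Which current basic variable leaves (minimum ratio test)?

s2

Column s1 entries and ratios — x3: 9/(1/3) = 27; s2: 10/3 = 10/3; x2: -1 ≤ 0, skip.
Smallest ratio is 10/3 in the row of s2, so s2 leaves.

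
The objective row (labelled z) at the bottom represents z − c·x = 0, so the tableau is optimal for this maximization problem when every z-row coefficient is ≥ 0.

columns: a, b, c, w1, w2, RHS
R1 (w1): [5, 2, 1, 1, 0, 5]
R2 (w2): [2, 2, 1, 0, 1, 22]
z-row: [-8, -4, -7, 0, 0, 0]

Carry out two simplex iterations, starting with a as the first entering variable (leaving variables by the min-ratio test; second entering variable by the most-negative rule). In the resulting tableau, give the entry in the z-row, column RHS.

35

Ratio test on column a — row 1: 5/5 = 1; row 2: 22/2 = 11. Minimum is 1 at row 1 (w1 leaves); pivot element 5.
Divide row 1 by 5; eliminate column a from the other rows.
Second iteration: most negative z-row entry is -27/5 in column c, so c enters.
Ratio test on column c — row 1: 1/(1/5) = 5; row 2: 20/(3/5) = 100/3. Minimum is 5 at row 1 (a leaves); pivot element 1/5.
Divide row 1 by 1/5; eliminate column c from the other rows.
After both pivots, the entry at the z-row, column RHS is 35.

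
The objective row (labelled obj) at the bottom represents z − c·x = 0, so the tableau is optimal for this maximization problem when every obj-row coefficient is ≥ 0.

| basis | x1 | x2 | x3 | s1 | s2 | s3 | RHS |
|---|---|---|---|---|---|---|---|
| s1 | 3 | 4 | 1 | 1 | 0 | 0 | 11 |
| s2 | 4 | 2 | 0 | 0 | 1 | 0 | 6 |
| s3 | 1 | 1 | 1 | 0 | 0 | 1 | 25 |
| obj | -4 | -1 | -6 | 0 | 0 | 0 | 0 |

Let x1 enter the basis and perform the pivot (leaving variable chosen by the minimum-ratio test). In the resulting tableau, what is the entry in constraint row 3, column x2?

Ratio test on column x1 — row 1: 11/3 = 11/3; row 2: 6/4 = 3/2; row 3: 25/1 = 25. Minimum is 3/2 at row 2 (s2 leaves); pivot element 4.
Divide row 2 by 4; eliminate column x1 from the other rows.
Row 3 update in column x2: 1 − 1·(1/2) = 1/2.

1/2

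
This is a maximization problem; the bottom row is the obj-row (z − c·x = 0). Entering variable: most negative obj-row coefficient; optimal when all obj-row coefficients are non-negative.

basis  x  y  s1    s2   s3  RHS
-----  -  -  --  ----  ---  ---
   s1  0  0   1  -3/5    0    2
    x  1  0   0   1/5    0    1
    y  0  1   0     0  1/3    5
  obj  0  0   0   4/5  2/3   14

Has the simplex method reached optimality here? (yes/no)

yes

Every obj-row coefficient is ≥ 0, so the tableau is optimal.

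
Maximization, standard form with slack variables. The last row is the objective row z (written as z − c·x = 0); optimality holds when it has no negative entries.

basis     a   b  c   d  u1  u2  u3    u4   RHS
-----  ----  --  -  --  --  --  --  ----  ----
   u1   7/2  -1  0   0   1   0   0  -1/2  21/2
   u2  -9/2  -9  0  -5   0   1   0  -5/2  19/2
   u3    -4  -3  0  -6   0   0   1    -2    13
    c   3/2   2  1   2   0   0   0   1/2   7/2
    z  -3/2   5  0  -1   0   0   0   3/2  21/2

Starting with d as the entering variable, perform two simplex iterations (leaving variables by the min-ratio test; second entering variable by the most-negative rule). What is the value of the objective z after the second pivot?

Ratio test on column d — row 1: entry 0 ≤ 0; row 2: entry -5 ≤ 0; row 3: entry -6 ≤ 0; row 4: (7/2)/2 = 7/4. Minimum is 7/4 at row 4 (c leaves); pivot element 2.
Pivot on row 4; the z-row RHS becomes 21/2 − (-1)·(7/4) = 49/4.
Next entering variable (most negative z-row entry -3/4): a.
Ratio test on column a — row 1: (21/2)/(7/2) = 3; row 2: entry -3/4 ≤ 0; row 3: (47/2)/(1/2) = 47; row 4: (7/4)/(3/4) = 7/3. Minimum is 7/3 at row 4 (d leaves); pivot element 3/4.
After the second pivot the z-row RHS is 49/4 − (-3/4)·(7/3) = 14.

14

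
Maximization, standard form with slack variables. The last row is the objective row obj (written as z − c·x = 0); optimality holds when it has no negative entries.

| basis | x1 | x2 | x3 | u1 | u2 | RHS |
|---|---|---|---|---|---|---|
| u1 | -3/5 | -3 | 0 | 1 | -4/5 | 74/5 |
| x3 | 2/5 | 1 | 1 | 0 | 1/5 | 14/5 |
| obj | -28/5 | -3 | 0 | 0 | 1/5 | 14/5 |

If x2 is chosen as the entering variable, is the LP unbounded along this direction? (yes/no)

Column x2 has positive entries in row(s) 2, so the ratio test bounds it — not unbounded.

no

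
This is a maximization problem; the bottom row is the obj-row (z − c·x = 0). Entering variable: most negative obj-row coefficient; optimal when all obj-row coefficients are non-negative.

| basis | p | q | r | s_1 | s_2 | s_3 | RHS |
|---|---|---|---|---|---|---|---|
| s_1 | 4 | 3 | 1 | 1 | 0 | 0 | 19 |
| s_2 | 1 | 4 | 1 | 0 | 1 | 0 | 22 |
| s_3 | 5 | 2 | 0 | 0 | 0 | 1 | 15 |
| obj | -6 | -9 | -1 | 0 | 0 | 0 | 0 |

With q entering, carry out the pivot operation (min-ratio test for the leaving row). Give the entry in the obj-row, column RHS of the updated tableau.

Ratio test on column q — row 1: 19/3 = 19/3; row 2: 22/4 = 11/2; row 3: 15/2 = 15/2. Minimum is 11/2 at row 2 (s_2 leaves); pivot element 4.
Divide row 2 by 4; eliminate column q from the other rows.
obj-row update in column RHS: 0 − (-9)·(11/2) = 99/2.

99/2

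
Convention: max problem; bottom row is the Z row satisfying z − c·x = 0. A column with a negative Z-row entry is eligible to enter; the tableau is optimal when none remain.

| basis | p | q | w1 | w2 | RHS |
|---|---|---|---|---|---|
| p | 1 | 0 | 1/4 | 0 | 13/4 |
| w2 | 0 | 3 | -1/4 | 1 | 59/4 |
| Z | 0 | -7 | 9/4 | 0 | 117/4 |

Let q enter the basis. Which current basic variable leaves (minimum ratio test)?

Column q entries and ratios — p: 0 ≤ 0, skip; w2: (59/4)/3 = 59/12.
Smallest ratio is 59/12 in the row of w2, so w2 leaves.

w2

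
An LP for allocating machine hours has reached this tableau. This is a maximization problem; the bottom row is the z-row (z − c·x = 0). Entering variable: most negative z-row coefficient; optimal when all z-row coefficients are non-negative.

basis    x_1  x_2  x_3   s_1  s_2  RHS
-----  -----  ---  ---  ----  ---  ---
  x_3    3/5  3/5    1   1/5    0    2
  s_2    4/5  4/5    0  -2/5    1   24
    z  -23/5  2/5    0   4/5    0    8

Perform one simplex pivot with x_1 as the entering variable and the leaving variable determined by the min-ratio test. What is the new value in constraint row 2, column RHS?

Ratio test on column x_1 — row 1: 2/(3/5) = 10/3; row 2: 24/(4/5) = 30. Minimum is 10/3 at row 1 (x_3 leaves); pivot element 3/5.
Divide row 1 by 3/5; eliminate column x_1 from the other rows.
Row 2 update in column RHS: 24 − (4/5)·(10/3) = 64/3.

64/3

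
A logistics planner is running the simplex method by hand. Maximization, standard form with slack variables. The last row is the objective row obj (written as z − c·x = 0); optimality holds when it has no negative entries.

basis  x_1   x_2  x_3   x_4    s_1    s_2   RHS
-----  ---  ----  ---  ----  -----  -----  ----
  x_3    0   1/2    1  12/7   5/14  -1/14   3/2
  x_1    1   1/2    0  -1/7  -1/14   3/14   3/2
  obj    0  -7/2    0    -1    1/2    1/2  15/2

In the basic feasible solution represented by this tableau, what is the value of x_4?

x_4 is not in the basis, so in the current basic feasible solution x_4 = 0.

0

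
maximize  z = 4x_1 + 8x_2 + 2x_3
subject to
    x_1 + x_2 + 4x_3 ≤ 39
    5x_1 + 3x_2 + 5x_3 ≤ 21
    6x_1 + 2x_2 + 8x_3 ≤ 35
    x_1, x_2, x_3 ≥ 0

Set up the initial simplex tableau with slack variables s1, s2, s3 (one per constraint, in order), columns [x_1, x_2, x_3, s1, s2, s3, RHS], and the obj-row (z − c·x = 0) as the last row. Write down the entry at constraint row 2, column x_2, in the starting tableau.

Constraint 2 has coefficient 3 on x_2.

3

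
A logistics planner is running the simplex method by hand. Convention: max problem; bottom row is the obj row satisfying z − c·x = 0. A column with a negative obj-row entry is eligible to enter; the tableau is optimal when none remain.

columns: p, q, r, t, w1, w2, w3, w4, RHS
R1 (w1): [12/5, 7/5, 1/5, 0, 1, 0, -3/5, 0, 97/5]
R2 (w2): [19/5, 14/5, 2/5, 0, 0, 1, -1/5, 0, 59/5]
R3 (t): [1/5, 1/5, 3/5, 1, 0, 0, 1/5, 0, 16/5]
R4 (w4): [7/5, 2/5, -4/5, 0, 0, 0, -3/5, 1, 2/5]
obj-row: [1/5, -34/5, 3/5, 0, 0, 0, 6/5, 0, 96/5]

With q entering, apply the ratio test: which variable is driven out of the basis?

Column q entries and ratios — w1: (97/5)/(7/5) = 97/7; w2: (59/5)/(14/5) = 59/14; t: (16/5)/(1/5) = 16; w4: (2/5)/(2/5) = 1.
Smallest ratio is 1 in the row of w4, so w4 leaves.

w4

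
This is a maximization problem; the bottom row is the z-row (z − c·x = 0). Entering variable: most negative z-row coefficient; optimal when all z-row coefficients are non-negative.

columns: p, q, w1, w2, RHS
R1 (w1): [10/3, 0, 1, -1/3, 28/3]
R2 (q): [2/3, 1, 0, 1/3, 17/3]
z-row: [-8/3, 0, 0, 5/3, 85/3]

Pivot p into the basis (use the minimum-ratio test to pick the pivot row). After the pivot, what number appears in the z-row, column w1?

Ratio test on column p — row 1: (28/3)/(10/3) = 14/5; row 2: (17/3)/(2/3) = 17/2. Minimum is 14/5 at row 1 (w1 leaves); pivot element 10/3.
Divide row 1 by 10/3; eliminate column p from the other rows.
z-row update in column w1: 0 − (-8/3)·(3/10) = 4/5.

4/5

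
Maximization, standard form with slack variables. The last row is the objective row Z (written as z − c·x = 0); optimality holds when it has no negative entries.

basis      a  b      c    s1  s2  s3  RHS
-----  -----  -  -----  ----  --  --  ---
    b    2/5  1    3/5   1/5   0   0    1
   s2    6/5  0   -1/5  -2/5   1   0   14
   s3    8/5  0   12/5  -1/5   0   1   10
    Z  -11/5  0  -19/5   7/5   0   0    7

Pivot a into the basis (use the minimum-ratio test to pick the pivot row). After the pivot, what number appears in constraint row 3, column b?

Ratio test on column a — row 1: 1/(2/5) = 5/2; row 2: 14/(6/5) = 35/3; row 3: 10/(8/5) = 25/4. Minimum is 5/2 at row 1 (b leaves); pivot element 2/5.
Divide row 1 by 2/5; eliminate column a from the other rows.
Row 3 update in column b: 0 − (8/5)·(5/2) = -4.

-4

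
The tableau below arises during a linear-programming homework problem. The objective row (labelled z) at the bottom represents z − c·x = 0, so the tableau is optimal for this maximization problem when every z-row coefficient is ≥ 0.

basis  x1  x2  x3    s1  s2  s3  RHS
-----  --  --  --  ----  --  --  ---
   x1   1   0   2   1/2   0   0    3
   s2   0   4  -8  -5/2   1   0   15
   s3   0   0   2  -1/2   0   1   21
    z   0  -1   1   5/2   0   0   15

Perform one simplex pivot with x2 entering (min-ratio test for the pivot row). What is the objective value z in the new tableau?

75/4

Ratio test on column x2 — row 1: entry 0 ≤ 0; row 2: 15/4 = 15/4; row 3: entry 0 ≤ 0. Minimum is 15/4 at row 2 (s2 leaves); pivot element 4.
Pivot on row 2; the z-row RHS becomes 15 − (-1)·(15/4) = 75/4.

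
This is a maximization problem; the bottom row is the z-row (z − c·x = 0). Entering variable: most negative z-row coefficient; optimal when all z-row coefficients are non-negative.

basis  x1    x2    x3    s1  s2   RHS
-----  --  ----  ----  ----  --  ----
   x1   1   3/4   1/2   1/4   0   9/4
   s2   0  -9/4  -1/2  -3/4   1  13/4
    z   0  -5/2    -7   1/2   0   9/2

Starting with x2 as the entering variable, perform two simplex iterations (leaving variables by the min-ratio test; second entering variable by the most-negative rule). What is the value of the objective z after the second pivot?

Ratio test on column x2 — row 1: (9/4)/(3/4) = 3; row 2: entry -9/4 ≤ 0. Minimum is 3 at row 1 (x1 leaves); pivot element 3/4.
Pivot on row 1; the z-row RHS becomes 9/2 − (-5/2)·3 = 12.
Next entering variable (most negative z-row entry -16/3): x3.
Ratio test on column x3 — row 1: 3/(2/3) = 9/2; row 2: 10/1 = 10. Minimum is 9/2 at row 1 (x2 leaves); pivot element 2/3.
After the second pivot the z-row RHS is 12 − (-16/3)·(9/2) = 36.

36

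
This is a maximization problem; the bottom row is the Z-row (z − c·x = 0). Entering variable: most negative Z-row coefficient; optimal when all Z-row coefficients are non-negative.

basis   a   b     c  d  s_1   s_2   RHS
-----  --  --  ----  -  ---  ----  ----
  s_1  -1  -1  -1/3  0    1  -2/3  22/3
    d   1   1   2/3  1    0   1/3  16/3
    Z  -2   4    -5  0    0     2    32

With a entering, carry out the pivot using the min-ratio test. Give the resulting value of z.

Ratio test on column a — row 1: entry -1 ≤ 0; row 2: (16/3)/1 = 16/3. Minimum is 16/3 at row 2 (d leaves); pivot element 1.
Pivot on row 2; the Z-row RHS becomes 32 − (-2)·(16/3) = 128/3.

128/3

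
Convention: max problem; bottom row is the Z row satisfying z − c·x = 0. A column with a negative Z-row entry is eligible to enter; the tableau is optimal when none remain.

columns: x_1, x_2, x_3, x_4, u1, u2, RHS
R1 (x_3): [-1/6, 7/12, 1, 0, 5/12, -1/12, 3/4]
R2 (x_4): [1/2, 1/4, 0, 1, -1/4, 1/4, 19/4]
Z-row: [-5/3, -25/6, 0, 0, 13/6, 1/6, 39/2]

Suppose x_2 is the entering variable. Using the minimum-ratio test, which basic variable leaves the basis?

Column x_2 entries and ratios — x_3: (3/4)/(7/12) = 9/7; x_4: (19/4)/(1/4) = 19.
Smallest ratio is 9/7 in the row of x_3, so x_3 leaves.

x_3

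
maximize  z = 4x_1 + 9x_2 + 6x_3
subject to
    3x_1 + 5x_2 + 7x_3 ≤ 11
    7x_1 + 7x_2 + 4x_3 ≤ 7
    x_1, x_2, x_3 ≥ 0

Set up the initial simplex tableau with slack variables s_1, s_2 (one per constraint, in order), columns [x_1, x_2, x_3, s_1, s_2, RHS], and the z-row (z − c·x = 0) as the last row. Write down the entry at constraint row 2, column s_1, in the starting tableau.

Slack s_1 belongs to constraint 1; its column is the unit vector e_1, so the entry in row 2 is 0.

0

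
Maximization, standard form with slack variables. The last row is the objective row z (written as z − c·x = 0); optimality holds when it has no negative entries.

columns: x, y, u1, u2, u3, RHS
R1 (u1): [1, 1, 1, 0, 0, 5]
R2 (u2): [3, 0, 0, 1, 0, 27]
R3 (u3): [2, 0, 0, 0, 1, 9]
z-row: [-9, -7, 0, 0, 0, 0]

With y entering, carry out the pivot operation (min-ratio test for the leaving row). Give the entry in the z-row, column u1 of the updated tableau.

7

Ratio test on column y — row 1: 5/1 = 5; row 2: entry 0 ≤ 0; row 3: entry 0 ≤ 0. Minimum is 5 at row 1 (u1 leaves); pivot element 1.
Divide row 1 by 1; eliminate column y from the other rows.
z-row update in column u1: 0 − (-7)·1 = 7.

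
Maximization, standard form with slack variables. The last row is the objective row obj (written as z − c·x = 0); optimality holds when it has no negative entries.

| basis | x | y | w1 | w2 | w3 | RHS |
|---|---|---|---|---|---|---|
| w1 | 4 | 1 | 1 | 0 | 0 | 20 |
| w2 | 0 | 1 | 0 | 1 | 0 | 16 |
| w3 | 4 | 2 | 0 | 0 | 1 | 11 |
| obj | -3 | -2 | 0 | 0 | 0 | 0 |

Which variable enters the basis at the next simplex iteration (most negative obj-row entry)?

Negative obj-row entries: x: -3, y: -2.
The most negative is -3 in column x, so x enters.

x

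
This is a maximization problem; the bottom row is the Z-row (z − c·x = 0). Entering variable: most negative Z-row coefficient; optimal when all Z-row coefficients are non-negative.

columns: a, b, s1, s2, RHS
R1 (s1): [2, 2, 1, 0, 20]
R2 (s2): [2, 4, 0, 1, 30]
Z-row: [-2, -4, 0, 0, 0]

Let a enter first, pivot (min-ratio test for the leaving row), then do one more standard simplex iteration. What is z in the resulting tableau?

30

Ratio test on column a — row 1: 20/2 = 10; row 2: 30/2 = 15. Minimum is 10 at row 1 (s1 leaves); pivot element 2.
Pivot on row 1; the Z-row RHS becomes 0 − (-2)·10 = 20.
Next entering variable (most negative Z-row entry -2): b.
Ratio test on column b — row 1: 10/1 = 10; row 2: 10/2 = 5. Minimum is 5 at row 2 (s2 leaves); pivot element 2.
After the second pivot the Z-row RHS is 20 − (-2)·5 = 30.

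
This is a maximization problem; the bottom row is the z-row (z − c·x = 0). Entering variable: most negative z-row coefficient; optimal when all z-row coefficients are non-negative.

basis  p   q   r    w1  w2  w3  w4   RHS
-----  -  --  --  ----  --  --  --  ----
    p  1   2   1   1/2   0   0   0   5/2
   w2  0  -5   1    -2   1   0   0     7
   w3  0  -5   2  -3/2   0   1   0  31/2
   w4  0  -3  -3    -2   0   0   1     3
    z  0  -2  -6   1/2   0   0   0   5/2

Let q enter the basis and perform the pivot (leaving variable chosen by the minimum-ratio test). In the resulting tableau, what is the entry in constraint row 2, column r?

7/2

Ratio test on column q — row 1: (5/2)/2 = 5/4; row 2: entry -5 ≤ 0; row 3: entry -5 ≤ 0; row 4: entry -3 ≤ 0. Minimum is 5/4 at row 1 (p leaves); pivot element 2.
Divide row 1 by 2; eliminate column q from the other rows.
Row 2 update in column r: 1 − (-5)·(1/2) = 7/2.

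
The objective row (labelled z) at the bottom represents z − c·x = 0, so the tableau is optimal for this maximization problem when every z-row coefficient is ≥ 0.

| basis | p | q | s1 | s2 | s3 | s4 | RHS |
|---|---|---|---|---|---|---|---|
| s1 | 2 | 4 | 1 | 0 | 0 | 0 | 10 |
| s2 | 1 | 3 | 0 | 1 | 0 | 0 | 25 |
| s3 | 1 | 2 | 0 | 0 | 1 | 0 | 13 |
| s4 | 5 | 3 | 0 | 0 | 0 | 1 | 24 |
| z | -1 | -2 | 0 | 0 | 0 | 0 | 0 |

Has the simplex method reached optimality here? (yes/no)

The z-row has a negative entry -2 in column q, so it is not optimal.

no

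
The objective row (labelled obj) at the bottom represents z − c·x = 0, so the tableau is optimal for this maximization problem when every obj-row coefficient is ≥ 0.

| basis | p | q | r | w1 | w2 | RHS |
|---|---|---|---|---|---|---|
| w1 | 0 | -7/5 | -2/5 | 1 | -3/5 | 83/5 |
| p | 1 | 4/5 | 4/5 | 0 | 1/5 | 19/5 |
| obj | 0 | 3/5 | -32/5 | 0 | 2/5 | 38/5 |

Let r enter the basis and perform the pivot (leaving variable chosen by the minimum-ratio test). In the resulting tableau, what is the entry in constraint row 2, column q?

1

Ratio test on column r — row 1: entry -2/5 ≤ 0; row 2: (19/5)/(4/5) = 19/4. Minimum is 19/4 at row 2 (p leaves); pivot element 4/5.
Divide row 2 by 4/5; eliminate column r from the other rows.
In the new row 2, the q entry is the old entry divided by the pivot: (4/5)/(4/5) = 1.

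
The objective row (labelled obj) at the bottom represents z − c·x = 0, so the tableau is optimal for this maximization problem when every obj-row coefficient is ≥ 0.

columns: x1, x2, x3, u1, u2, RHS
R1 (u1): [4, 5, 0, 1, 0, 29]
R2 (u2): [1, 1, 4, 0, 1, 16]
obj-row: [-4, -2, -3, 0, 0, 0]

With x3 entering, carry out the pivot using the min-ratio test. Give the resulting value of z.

Ratio test on column x3 — row 1: entry 0 ≤ 0; row 2: 16/4 = 4. Minimum is 4 at row 2 (u2 leaves); pivot element 4.
Pivot on row 2; the obj-row RHS becomes 0 − (-3)·4 = 12.

12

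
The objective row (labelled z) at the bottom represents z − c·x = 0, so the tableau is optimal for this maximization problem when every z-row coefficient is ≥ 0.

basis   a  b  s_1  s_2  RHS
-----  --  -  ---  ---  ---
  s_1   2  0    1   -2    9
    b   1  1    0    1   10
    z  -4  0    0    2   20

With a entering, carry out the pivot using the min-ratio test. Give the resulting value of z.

Ratio test on column a — row 1: 9/2 = 9/2; row 2: 10/1 = 10. Minimum is 9/2 at row 1 (s_1 leaves); pivot element 2.
Pivot on row 1; the z-row RHS becomes 20 − (-4)·(9/2) = 38.

38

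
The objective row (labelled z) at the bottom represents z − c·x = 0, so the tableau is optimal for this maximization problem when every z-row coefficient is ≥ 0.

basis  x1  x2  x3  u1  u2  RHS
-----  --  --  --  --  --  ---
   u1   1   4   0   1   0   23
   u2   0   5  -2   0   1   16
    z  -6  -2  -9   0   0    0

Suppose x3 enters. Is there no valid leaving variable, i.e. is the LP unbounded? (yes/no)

Every constraint-row entry in column x3 is ≤ 0, so increasing x3 is unbounded.

yes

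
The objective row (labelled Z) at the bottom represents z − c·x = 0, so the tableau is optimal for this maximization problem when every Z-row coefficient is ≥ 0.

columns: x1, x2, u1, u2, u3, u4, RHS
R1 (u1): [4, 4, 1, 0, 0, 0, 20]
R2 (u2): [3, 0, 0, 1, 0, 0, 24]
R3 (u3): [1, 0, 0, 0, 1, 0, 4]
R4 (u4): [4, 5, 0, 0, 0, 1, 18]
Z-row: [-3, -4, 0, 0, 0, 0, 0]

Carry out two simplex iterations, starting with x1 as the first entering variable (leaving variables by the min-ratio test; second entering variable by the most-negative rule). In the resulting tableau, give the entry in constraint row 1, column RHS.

Ratio test on column x1 — row 1: 20/4 = 5; row 2: 24/3 = 8; row 3: 4/1 = 4; row 4: 18/4 = 9/2. Minimum is 4 at row 3 (u3 leaves); pivot element 1.
Divide row 3 by 1; eliminate column x1 from the other rows.
Second iteration: most negative Z-row entry is -4 in column x2, so x2 enters.
Ratio test on column x2 — row 1: 4/4 = 1; row 2: entry 0 ≤ 0; row 3: entry 0 ≤ 0; row 4: 2/5 = 2/5. Minimum is 2/5 at row 4 (u4 leaves); pivot element 5.
Divide row 4 by 5; eliminate column x2 from the other rows.
After both pivots, the entry at constraint row 1, column RHS is 12/5.

12/5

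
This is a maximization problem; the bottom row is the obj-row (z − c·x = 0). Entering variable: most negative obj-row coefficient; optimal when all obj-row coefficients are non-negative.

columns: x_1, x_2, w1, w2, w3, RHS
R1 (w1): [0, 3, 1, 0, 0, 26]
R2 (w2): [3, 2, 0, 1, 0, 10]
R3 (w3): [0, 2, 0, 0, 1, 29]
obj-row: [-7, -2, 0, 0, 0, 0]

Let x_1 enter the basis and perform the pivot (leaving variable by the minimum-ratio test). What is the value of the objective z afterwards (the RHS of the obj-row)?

Ratio test on column x_1 — row 1: entry 0 ≤ 0; row 2: 10/3 = 10/3; row 3: entry 0 ≤ 0. Minimum is 10/3 at row 2 (w2 leaves); pivot element 3.
Pivot on row 2; the obj-row RHS becomes 0 − (-7)·(10/3) = 70/3.

70/3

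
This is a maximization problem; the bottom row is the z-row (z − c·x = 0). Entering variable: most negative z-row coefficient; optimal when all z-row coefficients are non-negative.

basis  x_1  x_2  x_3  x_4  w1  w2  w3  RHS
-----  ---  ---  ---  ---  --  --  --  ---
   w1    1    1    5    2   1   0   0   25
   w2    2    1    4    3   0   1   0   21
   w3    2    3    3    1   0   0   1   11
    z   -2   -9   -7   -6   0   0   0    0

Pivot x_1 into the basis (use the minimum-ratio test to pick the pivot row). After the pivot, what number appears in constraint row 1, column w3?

-1/2

Ratio test on column x_1 — row 1: 25/1 = 25; row 2: 21/2 = 21/2; row 3: 11/2 = 11/2. Minimum is 11/2 at row 3 (w3 leaves); pivot element 2.
Divide row 3 by 2; eliminate column x_1 from the other rows.
Row 1 update in column w3: 0 − 1·(1/2) = -1/2.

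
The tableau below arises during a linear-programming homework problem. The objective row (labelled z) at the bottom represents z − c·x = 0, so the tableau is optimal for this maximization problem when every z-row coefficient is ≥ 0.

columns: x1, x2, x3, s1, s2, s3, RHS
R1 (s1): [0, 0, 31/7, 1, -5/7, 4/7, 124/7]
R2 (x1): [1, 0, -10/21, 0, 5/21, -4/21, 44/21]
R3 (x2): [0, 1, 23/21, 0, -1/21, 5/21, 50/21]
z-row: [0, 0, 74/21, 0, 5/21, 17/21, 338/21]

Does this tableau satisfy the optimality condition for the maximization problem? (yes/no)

Every z-row coefficient is ≥ 0, so the tableau is optimal.

yes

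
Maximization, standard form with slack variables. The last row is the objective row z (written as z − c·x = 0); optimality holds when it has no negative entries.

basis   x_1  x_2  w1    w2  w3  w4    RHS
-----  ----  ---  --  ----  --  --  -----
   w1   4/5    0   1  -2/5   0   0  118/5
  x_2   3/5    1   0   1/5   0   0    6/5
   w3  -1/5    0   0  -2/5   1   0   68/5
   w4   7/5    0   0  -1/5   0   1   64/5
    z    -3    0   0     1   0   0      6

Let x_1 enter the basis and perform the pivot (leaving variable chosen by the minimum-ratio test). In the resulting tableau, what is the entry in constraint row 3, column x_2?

Ratio test on column x_1 — row 1: (118/5)/(4/5) = 59/2; row 2: (6/5)/(3/5) = 2; row 3: entry -1/5 ≤ 0; row 4: (64/5)/(7/5) = 64/7. Minimum is 2 at row 2 (x_2 leaves); pivot element 3/5.
Divide row 2 by 3/5; eliminate column x_1 from the other rows.
Row 3 update in column x_2: 0 − (-1/5)·(5/3) = 1/3.

1/3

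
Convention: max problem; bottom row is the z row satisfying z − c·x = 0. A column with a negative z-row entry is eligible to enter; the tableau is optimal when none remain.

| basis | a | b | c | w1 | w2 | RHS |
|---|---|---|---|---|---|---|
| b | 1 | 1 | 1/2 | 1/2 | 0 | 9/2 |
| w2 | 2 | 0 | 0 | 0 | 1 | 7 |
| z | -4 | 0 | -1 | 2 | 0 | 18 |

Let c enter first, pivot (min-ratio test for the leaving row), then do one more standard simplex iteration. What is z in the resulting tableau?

34

Ratio test on column c — row 1: (9/2)/(1/2) = 9; row 2: entry 0 ≤ 0. Minimum is 9 at row 1 (b leaves); pivot element 1/2.
Pivot on row 1; the z-row RHS becomes 18 − (-1)·9 = 27.
Next entering variable (most negative z-row entry -2): a.
Ratio test on column a — row 1: 9/2 = 9/2; row 2: 7/2 = 7/2. Minimum is 7/2 at row 2 (w2 leaves); pivot element 2.
After the second pivot the z-row RHS is 27 − (-2)·(7/2) = 34.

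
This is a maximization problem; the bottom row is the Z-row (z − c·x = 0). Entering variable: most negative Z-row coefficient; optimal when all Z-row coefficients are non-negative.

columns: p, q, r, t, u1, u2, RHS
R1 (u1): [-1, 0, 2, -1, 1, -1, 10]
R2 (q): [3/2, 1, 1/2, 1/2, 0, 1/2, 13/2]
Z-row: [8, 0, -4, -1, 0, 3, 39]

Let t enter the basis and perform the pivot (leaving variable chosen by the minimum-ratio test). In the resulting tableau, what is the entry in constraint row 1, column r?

3

Ratio test on column t — row 1: entry -1 ≤ 0; row 2: (13/2)/(1/2) = 13. Minimum is 13 at row 2 (q leaves); pivot element 1/2.
Divide row 2 by 1/2; eliminate column t from the other rows.
Row 1 update in column r: 2 − (-1)·1 = 3.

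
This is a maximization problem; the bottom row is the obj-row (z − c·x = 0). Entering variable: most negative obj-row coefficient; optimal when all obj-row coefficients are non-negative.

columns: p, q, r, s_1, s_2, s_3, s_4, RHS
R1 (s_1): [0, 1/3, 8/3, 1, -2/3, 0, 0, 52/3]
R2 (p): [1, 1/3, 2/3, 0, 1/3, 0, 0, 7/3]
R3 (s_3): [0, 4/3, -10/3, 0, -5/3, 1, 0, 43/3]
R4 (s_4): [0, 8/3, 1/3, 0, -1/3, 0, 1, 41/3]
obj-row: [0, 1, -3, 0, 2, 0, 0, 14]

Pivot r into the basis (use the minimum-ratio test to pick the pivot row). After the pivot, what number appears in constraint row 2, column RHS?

7/2

Ratio test on column r — row 1: (52/3)/(8/3) = 13/2; row 2: (7/3)/(2/3) = 7/2; row 3: entry -10/3 ≤ 0; row 4: (41/3)/(1/3) = 41. Minimum is 7/2 at row 2 (p leaves); pivot element 2/3.
Divide row 2 by 2/3; eliminate column r from the other rows.
In the new row 2, the RHS entry is the old entry divided by the pivot: (7/3)/(2/3) = 7/2.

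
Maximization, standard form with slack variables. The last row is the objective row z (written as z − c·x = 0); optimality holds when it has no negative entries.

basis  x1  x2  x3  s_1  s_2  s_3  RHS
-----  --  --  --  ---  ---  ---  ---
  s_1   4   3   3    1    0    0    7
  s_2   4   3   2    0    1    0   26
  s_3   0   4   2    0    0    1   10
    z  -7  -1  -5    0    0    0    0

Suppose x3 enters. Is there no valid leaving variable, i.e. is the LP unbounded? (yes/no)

Column x3 has positive entries in row(s) 1, 2, 3, so the ratio test bounds it — not unbounded.

no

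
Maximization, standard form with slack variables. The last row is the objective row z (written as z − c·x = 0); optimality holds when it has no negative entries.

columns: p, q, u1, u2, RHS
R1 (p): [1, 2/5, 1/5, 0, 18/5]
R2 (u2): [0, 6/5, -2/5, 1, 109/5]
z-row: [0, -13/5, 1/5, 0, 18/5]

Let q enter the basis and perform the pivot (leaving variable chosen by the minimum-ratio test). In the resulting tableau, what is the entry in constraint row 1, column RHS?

9

Ratio test on column q — row 1: (18/5)/(2/5) = 9; row 2: (109/5)/(6/5) = 109/6. Minimum is 9 at row 1 (p leaves); pivot element 2/5.
Divide row 1 by 2/5; eliminate column q from the other rows.
In the new row 1, the RHS entry is the old entry divided by the pivot: (18/5)/(2/5) = 9.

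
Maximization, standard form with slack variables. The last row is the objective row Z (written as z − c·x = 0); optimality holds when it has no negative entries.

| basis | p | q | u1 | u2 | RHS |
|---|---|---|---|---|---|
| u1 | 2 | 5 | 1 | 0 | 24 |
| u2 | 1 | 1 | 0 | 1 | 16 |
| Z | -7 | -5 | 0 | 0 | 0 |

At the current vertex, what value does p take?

p is not in the basis, so in the current basic feasible solution p = 0.

0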